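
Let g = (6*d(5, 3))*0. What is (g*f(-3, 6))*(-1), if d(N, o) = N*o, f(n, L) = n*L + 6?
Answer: 0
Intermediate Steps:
f(n, L) = 6 + L*n (f(n, L) = L*n + 6 = 6 + L*n)
g = 0 (g = (6*(5*3))*0 = (6*15)*0 = 90*0 = 0)
(g*f(-3, 6))*(-1) = (0*(6 + 6*(-3)))*(-1) = (0*(6 - 18))*(-1) = (0*(-12))*(-1) = 0*(-1) = 0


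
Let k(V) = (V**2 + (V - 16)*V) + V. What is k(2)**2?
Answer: 484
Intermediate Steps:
k(V) = V + V**2 + V*(-16 + V) (k(V) = (V**2 + (-16 + V)*V) + V = (V**2 + V*(-16 + V)) + V = V + V**2 + V*(-16 + V))
k(2)**2 = (2*(-15 + 2*2))**2 = (2*(-15 + 4))**2 = (2*(-11))**2 = (-22)**2 = 484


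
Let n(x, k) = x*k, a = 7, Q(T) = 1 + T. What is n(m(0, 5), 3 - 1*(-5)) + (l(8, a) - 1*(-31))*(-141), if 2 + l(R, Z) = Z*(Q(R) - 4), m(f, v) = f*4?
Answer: -9024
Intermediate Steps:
m(f, v) = 4*f
l(R, Z) = -2 + Z*(-3 + R) (l(R, Z) = -2 + Z*((1 + R) - 4) = -2 + Z*(-3 + R))
n(x, k) = k*x
n(m(0, 5), 3 - 1*(-5)) + (l(8, a) - 1*(-31))*(-141) = (3 - 1*(-5))*(4*0) + ((-2 - 3*7 + 8*7) - 1*(-31))*(-141) = (3 + 5)*0 + ((-2 - 21 + 56) + 31)*(-141) = 8*0 + (33 + 31)*(-141) = 0 + 64*(-141) = 0 - 9024 = -9024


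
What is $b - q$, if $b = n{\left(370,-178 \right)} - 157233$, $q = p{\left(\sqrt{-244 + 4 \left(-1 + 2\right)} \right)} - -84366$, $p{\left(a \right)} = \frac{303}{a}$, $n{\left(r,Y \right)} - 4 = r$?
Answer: $-241225 + \frac{101 i \sqrt{15}}{20} \approx -2.4123 \cdot 10^{5} + 19.559 i$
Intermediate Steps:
$n{\left(r,Y \right)} = 4 + r$
$q = 84366 - \frac{101 i \sqrt{15}}{20}$ ($q = \frac{303}{\sqrt{-244 + 4 \left(-1 + 2\right)}} - -84366 = \frac{303}{\sqrt{-244 + 4 \cdot 1}} + 84366 = \frac{303}{\sqrt{-244 + 4}} + 84366 = \frac{303}{\sqrt{-240}} + 84366 = \frac{303}{4 i \sqrt{15}} + 84366 = 303 \left(- \frac{i \sqrt{15}}{60}\right) + 84366 = - \frac{101 i \sqrt{15}}{20} + 84366 = 84366 - \frac{101 i \sqrt{15}}{20} \approx 84366.0 - 19.559 i$)
$b = -156859$ ($b = \left(4 + 370\right) - 157233 = 374 - 157233 = -156859$)
$b - q = -156859 - \left(84366 - \frac{101 i \sqrt{15}}{20}\right) = -241225 + \frac{101 i \sqrt{15}}{20}$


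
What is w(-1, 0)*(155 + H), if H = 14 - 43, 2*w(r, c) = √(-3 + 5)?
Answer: 63*√2 ≈ 89.095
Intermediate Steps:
w(r, c) = √2/2 (w(r, c) = √(-3 + 5)/2 = √2/2)
H = -29
w(-1, 0)*(155 + H) = (√2/2)*(155 - 29) = (√2/2)*126 = 63*√2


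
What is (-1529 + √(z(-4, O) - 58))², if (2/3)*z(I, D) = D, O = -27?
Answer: (3058 - I*√394)²/4 ≈ 2.3377e+6 - 30350.0*I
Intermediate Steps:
z(I, D) = 3*D/2
(-1529 + √(z(-4, O) - 58))² = (-1529 + √((3/2)*(-27) - 58))² = (-1529 + √(-81/2 - 58))² = (-1529 + √(-197/2))² = (-1529 + I*√394/2)²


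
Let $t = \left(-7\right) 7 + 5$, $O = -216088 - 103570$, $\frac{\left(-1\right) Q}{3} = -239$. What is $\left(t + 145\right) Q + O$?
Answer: $-247241$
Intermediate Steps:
$Q = 717$ ($Q = \left(-3\right) \left(-239\right) = 717$)
$O = -319658$ ($O = -216088 - 103570 = -319658$)
$t = -44$ ($t = -49 + 5 = -44$)
$\left(t + 145\right) Q + O = \left(-44 + 145\right) 717 - 319658 = 101 \cdot 717 - 319658 = 72417 - 319658 = -247241$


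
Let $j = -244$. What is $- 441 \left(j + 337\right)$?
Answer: $-41013$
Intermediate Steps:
$- 441 \left(j + 337\right) = - 441 \left(-244 + 337\right) = \left(-441\right) 93 = -41013$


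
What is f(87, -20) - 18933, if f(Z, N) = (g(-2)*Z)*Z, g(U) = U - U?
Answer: -18933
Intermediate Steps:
g(U) = 0
f(Z, N) = 0 (f(Z, N) = (0*Z)*Z = 0*Z = 0)
f(87, -20) - 18933 = 0 - 18933 = -18933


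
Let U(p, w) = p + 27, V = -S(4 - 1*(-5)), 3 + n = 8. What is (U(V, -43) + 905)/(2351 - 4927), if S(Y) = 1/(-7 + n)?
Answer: -1865/5152 ≈ -0.36200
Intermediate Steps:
n = 5 (n = -3 + 8 = 5)
S(Y) = -½ (S(Y) = 1/(-7 + 5) = 1/(-2) = -½)
V = ½ (V = -1*(-½) = ½ ≈ 0.50000)
U(p, w) = 27 + p
(U(V, -43) + 905)/(2351 - 4927) = ((27 + ½) + 905)/(2351 - 4927) = (55/2 + 905)/(-2576) = (1865/2)*(-1/2576) = -1865/5152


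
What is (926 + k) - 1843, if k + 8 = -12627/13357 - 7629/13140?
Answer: -54205158611/58503660 ≈ -926.53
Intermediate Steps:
k = -557302391/58503660 (k = -8 + (-12627/13357 - 7629/13140) = -8 + (-12627*1/13357 - 7629*1/13140) = -8 + (-12627/13357 - 2543/4380) = -8 - 89273111/58503660 = -557302391/58503660 ≈ -9.5259)
(926 + k) - 1843 = (926 - 557302391/58503660) - 1843 = 53617086769/58503660 - 1843 = -54205158611/58503660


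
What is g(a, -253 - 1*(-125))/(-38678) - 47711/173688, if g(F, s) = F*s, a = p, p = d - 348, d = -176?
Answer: -6747483797/3358952232 ≈ -2.0088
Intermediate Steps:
p = -524 (p = -176 - 348 = -524)
a = -524
g(a, -253 - 1*(-125))/(-38678) - 47711/173688 = -524*(-253 - 1*(-125))/(-38678) - 47711/173688 = -524*(-253 + 125)*(-1/38678) - 47711*1/173688 = -524*(-128)*(-1/38678) - 47711/173688 = 67072*(-1/38678) - 47711/173688 = -33536/19339 - 47711/173688 = -6747483797/3358952232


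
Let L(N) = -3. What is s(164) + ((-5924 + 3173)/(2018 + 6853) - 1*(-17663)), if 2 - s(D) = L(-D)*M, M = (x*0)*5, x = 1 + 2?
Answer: 52234488/2957 ≈ 17665.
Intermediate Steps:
x = 3
M = 0 (M = (3*0)*5 = 0*5 = 0)
s(D) = 2 (s(D) = 2 - (-3)*0 = 2 - 1*0 = 2 + 0 = 2)
s(164) + ((-5924 + 3173)/(2018 + 6853) - 1*(-17663)) = 2 + ((-5924 + 3173)/(2018 + 6853) - 1*(-17663)) = 2 + (-2751/8871 + 17663) = 2 + (-2751*1/8871 + 17663) = 2 + (-917/2957 + 17663) = 2 + 52228574/2957 = 52234488/2957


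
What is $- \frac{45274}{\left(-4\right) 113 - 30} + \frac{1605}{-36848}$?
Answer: $\frac{833741371}{8880368} \approx 93.886$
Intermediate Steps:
$- \frac{45274}{\left(-4\right) 113 - 30} + \frac{1605}{-36848} = - \frac{45274}{-452 - 30} + 1605 \left(- \frac{1}{36848}\right) = - \frac{45274}{-482} - \frac{1605}{36848} = \left(-45274\right) \left(- \frac{1}{482}\right) - \frac{1605}{36848} = \frac{22637}{241} - \frac{1605}{36848} = \frac{833741371}{8880368}$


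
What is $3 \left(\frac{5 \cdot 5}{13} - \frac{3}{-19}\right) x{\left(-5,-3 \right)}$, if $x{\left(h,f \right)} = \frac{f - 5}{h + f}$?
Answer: $\frac{1542}{247} \approx 6.2429$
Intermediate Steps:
$x{\left(h,f \right)} = \frac{-5 + f}{f + h}$
$3 \left(\frac{5 \cdot 5}{13} - \frac{3}{-19}\right) x{\left(-5,-3 \right)} = 3 \left(\frac{5 \cdot 5}{13} - \frac{3}{-19}\right) \frac{-5 - 3}{-3 - 5} = 3 \left(25 \cdot \frac{1}{13} - - \frac{3}{19}\right) \frac{1}{-8} \left(-8\right) = 3 \left(\frac{25}{13} + \frac{3}{19}\right) \left(\left(- \frac{1}{8}\right) \left(-8\right)\right) = 3 \cdot \frac{514}{247} \cdot 1 = \frac{1542}{247} \cdot 1 = \frac{1542}{247}$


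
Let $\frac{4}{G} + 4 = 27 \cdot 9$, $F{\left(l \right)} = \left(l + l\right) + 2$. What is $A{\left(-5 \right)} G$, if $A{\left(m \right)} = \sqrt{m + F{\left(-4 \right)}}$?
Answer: $\frac{4 i \sqrt{11}}{239} \approx 0.055508 i$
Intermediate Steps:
$F{\left(l \right)} = 2 + 2 l$ ($F{\left(l \right)} = 2 l + 2 = 2 + 2 l$)
$G = \frac{4}{239}$ ($G = \frac{4}{-4 + 27 \cdot 9} = \frac{4}{-4 + 243} = \frac{4}{239} \approx 0.016736$)
$A{\left(m \right)} = \sqrt{-6 + m}$ ($A{\left(m \right)} = \sqrt{m + \left(2 + 2 \left(-4\right)\right)} = \sqrt{m + \left(2 - 8\right)} = \sqrt{m - 6} = \sqrt{-6 + m}$)
$A{\left(-5 \right)} G = \sqrt{-6 - 5} \cdot \frac{4}{239} = \sqrt{-11} \cdot \frac{4}{239} = i \sqrt{11} \cdot \frac{4}{239} = \frac{4 i \sqrt{11}}{239}$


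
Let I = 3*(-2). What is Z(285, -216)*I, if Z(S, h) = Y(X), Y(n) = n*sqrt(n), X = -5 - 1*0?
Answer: 30*I*sqrt(5) ≈ 67.082*I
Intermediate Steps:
I = -6
X = -5 (X = -5 + 0 = -5)
Y(n) = n**(3/2)
Z(S, h) = -5*I*sqrt(5) (Z(S, h) = (-5)**(3/2) = -5*I*sqrt(5))
Z(285, -216)*I = -5*I*sqrt(5)*(-6) = 30*I*sqrt(5)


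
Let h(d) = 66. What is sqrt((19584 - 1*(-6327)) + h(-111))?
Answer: sqrt(25977) ≈ 161.17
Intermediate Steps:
sqrt((19584 - 1*(-6327)) + h(-111)) = sqrt((19584 - 1*(-6327)) + 66) = sqrt((19584 + 6327) + 66) = sqrt(25911 + 66) = sqrt(25977)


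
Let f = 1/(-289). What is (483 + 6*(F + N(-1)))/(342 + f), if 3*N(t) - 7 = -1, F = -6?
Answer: 132651/98837 ≈ 1.3421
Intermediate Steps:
N(t) = 2 (N(t) = 7/3 + (1/3)*(-1) = 7/3 - 1/3 = 2)
f = -1/289 ≈ -0.0034602
(483 + 6*(F + N(-1)))/(342 + f) = (483 + 6*(-6 + 2))/(342 - 1/289) = (483 + 6*(-4))/(98837/289) = (483 - 24)*(289/98837) = 459*(289/98837) = 132651/98837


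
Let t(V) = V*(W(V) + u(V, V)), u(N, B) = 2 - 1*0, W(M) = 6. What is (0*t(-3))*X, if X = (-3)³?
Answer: 0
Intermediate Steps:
u(N, B) = 2 (u(N, B) = 2 + 0 = 2)
X = -27
t(V) = 8*V (t(V) = V*(6 + 2) = V*8 = 8*V)
(0*t(-3))*X = (0*(8*(-3)))*(-27) = (0*(-24))*(-27) = 0*(-27) = 0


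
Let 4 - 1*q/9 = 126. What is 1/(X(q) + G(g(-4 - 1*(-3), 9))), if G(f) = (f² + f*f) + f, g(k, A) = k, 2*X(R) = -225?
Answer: -2/223 ≈ -0.0089686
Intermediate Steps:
q = -1098 (q = 36 - 9*126 = 36 - 1134 = -1098)
X(R) = -225/2 (X(R) = (½)*(-225) = -225/2)
G(f) = f + 2*f² (G(f) = (f² + f²) + f = 2*f² + f = f + 2*f²)
1/(X(q) + G(g(-4 - 1*(-3), 9))) = 1/(-225/2 + (-4 - 1*(-3))*(1 + 2*(-4 - 1*(-3)))) = 1/(-225/2 + (-4 + 3)*(1 + 2*(-4 + 3))) = 1/(-225/2 - (1 + 2*(-1))) = 1/(-225/2 - (1 - 2)) = 1/(-225/2 - 1*(-1)) = 1/(-225/2 + 1) = 1/(-223/2) = -2/223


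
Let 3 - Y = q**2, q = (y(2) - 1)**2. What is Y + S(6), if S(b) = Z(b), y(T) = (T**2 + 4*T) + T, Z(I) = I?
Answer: -28552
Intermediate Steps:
y(T) = T**2 + 5*T
S(b) = b
q = 169 (q = (2*(5 + 2) - 1)**2 = (2*7 - 1)**2 = (14 - 1)**2 = 13**2 = 169)
Y = -28558 (Y = 3 - 1*169**2 = 3 - 1*28561 = 3 - 28561 = -28558)
Y + S(6) = -28558 + 6 = -28552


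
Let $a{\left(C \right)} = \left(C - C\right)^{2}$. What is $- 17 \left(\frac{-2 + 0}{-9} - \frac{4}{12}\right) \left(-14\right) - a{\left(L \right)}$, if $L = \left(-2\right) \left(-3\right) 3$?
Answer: $- \frac{238}{9} \approx -26.444$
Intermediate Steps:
$L = 18$ ($L = 6 \cdot 3 = 18$)
$a{\left(C \right)} = 0$ ($a{\left(C \right)} = 0^{2} = 0$)
$- 17 \left(\frac{-2 + 0}{-9} - \frac{4}{12}\right) \left(-14\right) - a{\left(L \right)} = - 17 \left(\frac{-2 + 0}{-9} - \frac{4}{12}\right) \left(-14\right) - 0 = - 17 \left(\left(-2\right) \left(- \frac{1}{9}\right) - \frac{1}{3}\right) \left(-14\right) + 0 = - 17 \left(\frac{2}{9} - \frac{1}{3}\right) \left(-14\right) + 0 = \left(-17\right) \left(- \frac{1}{9}\right) \left(-14\right) + 0 = \frac{17}{9} \left(-14\right) + 0 = - \frac{238}{9} + 0 = - \frac{238}{9}$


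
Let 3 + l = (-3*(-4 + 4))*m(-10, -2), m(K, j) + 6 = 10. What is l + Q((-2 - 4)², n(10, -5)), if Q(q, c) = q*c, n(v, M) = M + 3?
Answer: -75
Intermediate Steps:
m(K, j) = 4 (m(K, j) = -6 + 10 = 4)
n(v, M) = 3 + M
Q(q, c) = c*q
l = -3 (l = -3 - 3*(-4 + 4)*4 = -3 - 3*0*4 = -3 + 0*4 = -3 + 0 = -3)
l + Q((-2 - 4)², n(10, -5)) = -3 + (3 - 5)*(-2 - 4)² = -3 - 2*(-6)² = -3 - 2*36 = -3 - 72 = -75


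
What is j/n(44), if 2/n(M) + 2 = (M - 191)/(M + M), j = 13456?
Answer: -271643/11 ≈ -24695.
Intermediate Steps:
n(M) = 2/(-2 + (-191 + M)/(2*M)) (n(M) = 2/(-2 + (M - 191)/(M + M)) = 2/(-2 + (-191 + M)/((2*M))) = 2/(-2 + (-191 + M)*(1/(2*M))) = 2/(-2 + (-191 + M)/(2*M)))
j/n(44) = 13456/((-4*44/(191 + 3*44))) = 13456/((-4*44/(191 + 132))) = 13456/((-4*44/323)) = 13456/((-4*44*1/323)) = 13456/(-176/323) = 13456*(-323/176) = -271643/11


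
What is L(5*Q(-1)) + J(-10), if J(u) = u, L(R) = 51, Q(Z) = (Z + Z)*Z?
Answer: 41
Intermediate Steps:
Q(Z) = 2*Z² (Q(Z) = (2*Z)*Z = 2*Z²)
L(5*Q(-1)) + J(-10) = 51 - 10 = 41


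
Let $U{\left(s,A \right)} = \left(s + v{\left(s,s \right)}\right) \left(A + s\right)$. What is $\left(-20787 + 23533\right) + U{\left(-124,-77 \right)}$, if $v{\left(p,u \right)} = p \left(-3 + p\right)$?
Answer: $-3137678$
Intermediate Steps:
$U{\left(s,A \right)} = \left(A + s\right) \left(s + s \left(-3 + s\right)\right)$ ($U{\left(s,A \right)} = \left(s + s \left(-3 + s\right)\right) \left(A + s\right) = \left(A + s\right) \left(s + s \left(-3 + s\right)\right)$)
$\left(-20787 + 23533\right) + U{\left(-124,-77 \right)} = \left(-20787 + 23533\right) - 124 \left(-77 - 124 - 77 \left(-3 - 124\right) - 124 \left(-3 - 124\right)\right) = 2746 - 124 \left(-77 - 124 - -9779 - -15748\right) = 2746 - 124 \left(-77 - 124 + 9779 + 15748\right) = 2746 - 3140424 = -3137678$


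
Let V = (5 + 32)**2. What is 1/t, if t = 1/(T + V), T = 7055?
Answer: 8424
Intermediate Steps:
V = 1369 (V = 37**2 = 1369)
t = 1/8424 (t = 1/(7055 + 1369) = 1/8424 ≈ 0.00011871)
1/t = 1/(1/8424) = 8424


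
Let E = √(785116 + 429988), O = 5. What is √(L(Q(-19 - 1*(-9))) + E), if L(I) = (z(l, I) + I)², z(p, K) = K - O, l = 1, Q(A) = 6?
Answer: √(49 + 8*√18986) ≈ 33.931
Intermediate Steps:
E = 8*√18986 (E = √1215104 = 8*√18986 ≈ 1102.3)
z(p, K) = -5 + K (z(p, K) = K - 1*5 = K - 5 = -5 + K)
L(I) = (-5 + 2*I)² (L(I) = ((-5 + I) + I)² = (-5 + 2*I)²)
√(L(Q(-19 - 1*(-9))) + E) = √((-5 + 2*6)² + 8*√18986) = √((-5 + 12)² + 8*√18986) = √(7² + 8*√18986) = √(49 + 8*√18986)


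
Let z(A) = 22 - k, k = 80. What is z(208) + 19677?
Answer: 19619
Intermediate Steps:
z(A) = -58 (z(A) = 22 - 1*80 = 22 - 80 = -58)
z(208) + 19677 = -58 + 19677 = 19619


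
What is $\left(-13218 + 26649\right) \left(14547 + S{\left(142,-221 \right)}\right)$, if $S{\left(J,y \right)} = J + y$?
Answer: $194319708$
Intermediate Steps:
$\left(-13218 + 26649\right) \left(14547 + S{\left(142,-221 \right)}\right) = \left(-13218 + 26649\right) \left(14547 + \left(142 - 221\right)\right) = 13431 \left(14547 - 79\right) = 13431 \cdot 14468 = 194319708$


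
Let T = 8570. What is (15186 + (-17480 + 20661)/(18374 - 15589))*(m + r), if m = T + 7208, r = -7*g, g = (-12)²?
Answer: 124942948214/557 ≈ 2.2431e+8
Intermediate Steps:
g = 144
r = -1008 (r = -7*144 = -1008)
m = 15778 (m = 8570 + 7208 = 15778)
(15186 + (-17480 + 20661)/(18374 - 15589))*(m + r) = (15186 + (-17480 + 20661)/(18374 - 15589))*(15778 - 1008) = (15186 + 3181/2785)*14770 = (42296191/2785)*14770 = 124942948214/557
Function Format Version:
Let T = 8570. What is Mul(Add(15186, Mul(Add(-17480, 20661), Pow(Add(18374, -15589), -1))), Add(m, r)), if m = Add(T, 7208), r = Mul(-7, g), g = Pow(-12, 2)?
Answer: Rational(124942948214, 557) ≈ 2.2431e+8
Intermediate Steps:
g = 144
r = -1008 (r = Mul(-7, 144) = -1008)
m = 15778 (m = Add(8570, 7208) = 15778)
Mul(Add(15186, Mul(Add(-17480, 20661), Pow(Add(18374, -15589), -1))), Add(m, r)) = Mul(Add(15186, Mul(Add(-17480, 20661), Pow(Add(18374, -15589), -1))), Add(15778, -1008)) = Mul(Add(15186, Mul(3181, Pow(2785, -1))), 14770) = Mul(Add(15186, Mul(3181, Rational(1, 2785))), 14770) = Mul(Add(15186, Rational(3181, 2785)), 14770) = Mul(Rational(42296191, 2785), 14770) = Rational(124942948214, 557)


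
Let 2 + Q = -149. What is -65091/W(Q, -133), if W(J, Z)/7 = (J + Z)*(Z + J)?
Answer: -65091/564592 ≈ -0.11529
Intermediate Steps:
Q = -151 (Q = -2 - 149 = -151)
W(J, Z) = 7*(J + Z)**2 (W(J, Z) = 7*((J + Z)*(Z + J)) = 7*((J + Z)*(J + Z)) = 7*(J + Z)**2)
-65091/W(Q, -133) = -65091*1/(7*(-151 - 133)**2) = -65091/(7*(-284)**2) = -65091/(7*80656) = -65091/564592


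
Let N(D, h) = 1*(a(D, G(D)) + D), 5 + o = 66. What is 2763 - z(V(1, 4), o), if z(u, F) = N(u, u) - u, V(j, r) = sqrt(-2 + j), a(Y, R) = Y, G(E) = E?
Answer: 2763 - I ≈ 2763.0 - 1.0*I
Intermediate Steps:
o = 61 (o = -5 + 66 = 61)
N(D, h) = 2*D (N(D, h) = 1*(D + D) = 1*(2*D) = 2*D)
z(u, F) = u (z(u, F) = 2*u - u = u)
2763 - z(V(1, 4), o) = 2763 - sqrt(-2 + 1) = 2763 - sqrt(-1) = 2763 - I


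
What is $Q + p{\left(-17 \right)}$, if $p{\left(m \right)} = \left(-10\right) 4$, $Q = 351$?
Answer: $311$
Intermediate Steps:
$p{\left(m \right)} = -40$
$Q + p{\left(-17 \right)} = 351 - 40 = 311$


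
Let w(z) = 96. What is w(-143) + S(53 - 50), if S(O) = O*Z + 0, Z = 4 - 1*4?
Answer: 96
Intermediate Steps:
Z = 0 (Z = 4 - 4 = 0)
S(O) = 0 (S(O) = O*0 + 0 = 0 + 0 = 0)
w(-143) + S(53 - 50) = 96 + 0 = 96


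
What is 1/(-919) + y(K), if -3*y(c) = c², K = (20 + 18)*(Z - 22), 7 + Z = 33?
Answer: -21232579/2757 ≈ -7701.3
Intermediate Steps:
Z = 26 (Z = -7 + 33 = 26)
K = 152 (K = (20 + 18)*(26 - 22) = 38*4 = 152)
y(c) = -c²/3
1/(-919) + y(K) = 1/(-919) - ⅓*152² = -1/919 - ⅓*23104 = -1/919 - 23104/3 = -21232579/2757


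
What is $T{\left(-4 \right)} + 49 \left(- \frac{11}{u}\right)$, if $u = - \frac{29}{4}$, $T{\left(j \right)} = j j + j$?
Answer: $\frac{2504}{29} \approx 86.345$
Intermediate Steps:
$T{\left(j \right)} = j + j^{2}$ ($T{\left(j \right)} = j^{2} + j = j + j^{2}$)
$u = - \frac{29}{4}$ ($u = \left(-29\right) \frac{1}{4} = - \frac{29}{4} \approx -7.25$)
$T{\left(-4 \right)} + 49 \left(- \frac{11}{u}\right) = - 4 \left(1 - 4\right) + 49 \left(- \frac{11}{- \frac{29}{4}}\right) = \left(-4\right) \left(-3\right) + 49 \left(\left(-11\right) \left(- \frac{4}{29}\right)\right) = 12 + 49 \cdot \frac{44}{29} = 12 + \frac{2156}{29} = \frac{2504}{29}$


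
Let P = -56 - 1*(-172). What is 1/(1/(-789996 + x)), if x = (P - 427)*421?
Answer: -920927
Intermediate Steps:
P = 116 (P = -56 + 172 = 116)
x = -130931 (x = (116 - 427)*421 = -311*421 = -130931)
1/(1/(-789996 + x)) = 1/(1/(-789996 - 130931)) = 1/(1/(-920927)) = 1/(-1/920927) = -920927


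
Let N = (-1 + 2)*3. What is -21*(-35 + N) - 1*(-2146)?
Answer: 2818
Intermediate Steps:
N = 3 (N = 1*3 = 3)
-21*(-35 + N) - 1*(-2146) = -21*(-35 + 3) - 1*(-2146) = -21*(-32) + 2146 = 672 + 2146 = 2818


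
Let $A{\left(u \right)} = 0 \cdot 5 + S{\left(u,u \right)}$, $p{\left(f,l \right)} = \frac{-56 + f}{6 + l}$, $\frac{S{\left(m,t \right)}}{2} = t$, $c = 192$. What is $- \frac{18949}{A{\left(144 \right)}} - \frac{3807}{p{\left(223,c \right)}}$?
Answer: $- \frac{220254851}{48096} \approx -4579.5$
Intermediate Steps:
$S{\left(m,t \right)} = 2 t$
$p{\left(f,l \right)} = \frac{-56 + f}{6 + l}$
$A{\left(u \right)} = 2 u$ ($A{\left(u \right)} = 0 \cdot 5 + 2 u = 0 + 2 u = 2 u$)
$- \frac{18949}{A{\left(144 \right)}} - \frac{3807}{p{\left(223,c \right)}} = - \frac{18949}{2 \cdot 144} - \frac{3807}{\frac{1}{6 + 192} \left(-56 + 223\right)} = - \frac{18949}{288} - \frac{3807}{\frac{1}{198} \cdot 167} = \left(-18949\right) \frac{1}{288} - \frac{3807}{\frac{1}{198} \cdot 167} = - \frac{18949}{288} - \frac{3807}{\frac{167}{198}} = - \frac{18949}{288} - \frac{753786}{167} = - \frac{220254851}{48096}$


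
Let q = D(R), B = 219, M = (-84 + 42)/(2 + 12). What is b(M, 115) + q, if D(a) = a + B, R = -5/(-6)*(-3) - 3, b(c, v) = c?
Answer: 421/2 ≈ 210.50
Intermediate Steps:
M = -3 (M = -42/14 = -42*1/14 = -3)
R = -11/2 (R = -5*(-⅙)*(-3) - 3 = (⅚)*(-3) - 3 = -5/2 - 3 = -11/2 ≈ -5.5000)
D(a) = 219 + a (D(a) = a + 219 = 219 + a)
q = 427/2 (q = 219 - 11/2 = 427/2 ≈ 213.50)
b(M, 115) + q = -3 + 427/2 = 421/2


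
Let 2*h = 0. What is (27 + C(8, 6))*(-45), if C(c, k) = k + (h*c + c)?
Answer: -1845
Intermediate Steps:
h = 0 (h = (½)*0 = 0)
C(c, k) = c + k (C(c, k) = k + (0*c + c) = k + (0 + c) = k + c = c + k)
(27 + C(8, 6))*(-45) = (27 + (8 + 6))*(-45) = (27 + 14)*(-45) = 41*(-45) = -1845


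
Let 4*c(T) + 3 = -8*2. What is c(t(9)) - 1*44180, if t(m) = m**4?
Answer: -176739/4 ≈ -44185.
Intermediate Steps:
c(T) = -19/4 (c(T) = -3/4 + (-8*2)/4 = -3/4 + (1/4)*(-16) = -3/4 - 4 = -19/4)
c(t(9)) - 1*44180 = -19/4 - 1*44180 = -19/4 - 44180 = -176739/4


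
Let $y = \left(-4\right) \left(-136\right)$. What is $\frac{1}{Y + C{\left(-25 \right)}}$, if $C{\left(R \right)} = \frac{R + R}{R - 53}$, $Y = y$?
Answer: $\frac{39}{21241} \approx 0.0018361$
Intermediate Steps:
$y = 544$
$Y = 544$
$C{\left(R \right)} = \frac{2 R}{-53 + R}$
$\frac{1}{Y + C{\left(-25 \right)}} = \frac{1}{544 + 2 \left(-25\right) \frac{1}{-53 - 25}} = \frac{1}{544 + 2 \left(-25\right) \frac{1}{-78}} = \frac{1}{544 + 2 \left(-25\right) \left(- \frac{1}{78}\right)} = \frac{1}{544 + \frac{25}{39}} = \frac{1}{\frac{21241}{39}} = \frac{39}{21241}$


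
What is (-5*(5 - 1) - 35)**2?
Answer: 3025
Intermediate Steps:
(-5*(5 - 1) - 35)**2 = (-5*4 - 35)**2 = (-20 - 35)**2 = (-55)**2 = 3025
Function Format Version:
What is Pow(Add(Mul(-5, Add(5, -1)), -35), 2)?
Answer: 3025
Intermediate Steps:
Pow(Add(Mul(-5, Add(5, -1)), -35), 2) = Pow(Add(Mul(-5, 4), -35), 2) = Pow(Add(-20, -35), 2) = Pow(-55, 2) = 3025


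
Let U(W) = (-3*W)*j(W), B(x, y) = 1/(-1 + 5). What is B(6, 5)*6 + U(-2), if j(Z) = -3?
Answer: -33/2 ≈ -16.500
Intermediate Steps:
B(x, y) = 1/4
U(W) = 9*W (U(W) = -3*W*(-3) = 9*W)
B(6, 5)*6 + U(-2) = (1/4)*6 + 9*(-2) = 3/2 - 18 = -33/2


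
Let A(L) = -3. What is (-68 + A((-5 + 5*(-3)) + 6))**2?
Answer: 5041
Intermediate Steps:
(-68 + A((-5 + 5*(-3)) + 6))**2 = (-68 - 3)**2 = (-71)**2 = 5041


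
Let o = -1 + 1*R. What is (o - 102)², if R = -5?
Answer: 11664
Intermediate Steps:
o = -6 (o = -1 + 1*(-5) = -1 - 5 = -6)
(o - 102)² = (-6 - 102)² = (-108)² = 11664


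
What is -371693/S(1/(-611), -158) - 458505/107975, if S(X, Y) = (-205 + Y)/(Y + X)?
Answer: -774910927670458/4789619835 ≈ -1.6179e+5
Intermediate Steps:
S(X, Y) = (-205 + Y)/(X + Y)
-371693/S(1/(-611), -158) - 458505/107975 = -371693*(1/(-611) - 158)/(-205 - 158) - 458505/107975 = -371693/(-363/(-1/611 - 158)) - 458505*1/107975 = -371693/(-363/(-96539/611)) - 91701/21595 = -371693/((-611/96539*(-363))) - 91701/21595 = -371693/221793/96539 - 91701/21595 = -371693*96539/221793 - 91701/21595 = -35882870527/221793 - 91701/21595 = -774910927670458/4789619835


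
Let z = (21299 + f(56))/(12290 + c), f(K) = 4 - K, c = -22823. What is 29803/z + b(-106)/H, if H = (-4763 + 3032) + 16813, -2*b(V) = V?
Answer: -4734464888827/320447254 ≈ -14775.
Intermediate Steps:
b(V) = -V/2
H = 15082 (H = -1731 + 16813 = 15082)
z = -21247/10533 (z = (21299 + (4 - 1*56))/(12290 - 22823) = (21299 + (4 - 56))/(-10533) = (21299 - 52)*(-1/10533) = 21247*(-1/10533) = -21247/10533 ≈ -2.0172)
29803/z + b(-106)/H = 29803/(-21247/10533) - ½*(-106)/15082 = 29803*(-10533/21247) + 53*(1/15082) = -313914999/21247 + 53/15082 = -4734464888827/320447254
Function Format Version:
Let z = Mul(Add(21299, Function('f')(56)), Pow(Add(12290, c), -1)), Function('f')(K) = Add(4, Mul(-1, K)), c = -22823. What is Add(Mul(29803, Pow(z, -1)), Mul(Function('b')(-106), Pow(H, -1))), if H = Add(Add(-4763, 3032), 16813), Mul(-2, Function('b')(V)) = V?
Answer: Rational(-4734464888827, 320447254) ≈ -14775.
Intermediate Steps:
Function('b')(V) = Mul(Rational(-1, 2), V)
H = 15082 (H = Add(-1731, 16813) = 15082)
z = Rational(-21247, 10533) (z = Mul(Add(21299, Add(4, Mul(-1, 56))), Pow(Add(12290, -22823), -1)) = Mul(Add(21299, Add(4, -56)), Pow(-10533, -1)) = Mul(Add(21299, -52), Rational(-1, 10533)) = Mul(21247, Rational(-1, 10533)) = Rational(-21247, 10533) ≈ -2.0172)
Add(Mul(29803, Pow(z, -1)), Mul(Function('b')(-106), Pow(H, -1))) = Add(Mul(29803, Pow(Rational(-21247, 10533), -1)), Mul(Mul(Rational(-1, 2), -106), Pow(15082, -1))) = Add(Mul(29803, Rational(-10533, 21247)), Mul(53, Rational(1, 15082))) = Add(Rational(-313914999, 21247), Rational(53, 15082)) = Rational(-4734464888827, 320447254)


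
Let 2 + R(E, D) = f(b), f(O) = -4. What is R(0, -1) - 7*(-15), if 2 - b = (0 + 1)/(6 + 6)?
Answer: 99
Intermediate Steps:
b = 23/12 (b = 2 - (0 + 1)/(6 + 6) = 2 - 1/12 = 23/12 ≈ 1.9167)
R(E, D) = -6 (R(E, D) = -2 - 4 = -6)
R(0, -1) - 7*(-15) = -6 - 7*(-15) = -6 + 105 = 99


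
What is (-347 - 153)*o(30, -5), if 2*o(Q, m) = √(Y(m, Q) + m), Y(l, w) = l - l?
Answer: -250*I*√5 ≈ -559.02*I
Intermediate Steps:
Y(l, w) = 0
o(Q, m) = √m/2 (o(Q, m) = √(0 + m)/2 = √m/2)
(-347 - 153)*o(30, -5) = (-347 - 153)*(√(-5)/2) = -250*I*√5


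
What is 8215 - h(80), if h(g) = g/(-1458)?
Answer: 5988775/729 ≈ 8215.1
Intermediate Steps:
h(g) = -g/1458 (h(g) = g*(-1/1458) = -g/1458)
8215 - h(80) = 8215 - (-1)*80/1458 = 8215 - 1*(-40/729) = 8215 + 40/729 = 5988775/729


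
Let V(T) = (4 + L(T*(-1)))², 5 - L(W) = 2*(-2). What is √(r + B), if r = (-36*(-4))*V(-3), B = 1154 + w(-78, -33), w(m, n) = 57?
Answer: √25547 ≈ 159.83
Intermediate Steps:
L(W) = 9 (L(W) = 5 - 2*(-2) = 5 - 1*(-4) = 5 + 4 = 9)
V(T) = 169 (V(T) = (4 + 9)² = 13² = 169)
B = 1211 (B = 1154 + 57 = 1211)
r = 24336 (r = -36*(-4)*169 = 144*169 = 24336)
√(r + B) = √(24336 + 1211) = √25547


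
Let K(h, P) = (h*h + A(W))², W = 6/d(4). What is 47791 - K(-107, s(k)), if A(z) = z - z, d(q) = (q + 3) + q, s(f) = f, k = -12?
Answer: -131031810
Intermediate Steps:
d(q) = 3 + 2*q (d(q) = (3 + q) + q = 3 + 2*q)
W = 6/11 (W = 6/(3 + 2*4) = 6/(3 + 8) = 6/11 ≈ 0.54545)
A(z) = 0
K(h, P) = h⁴ (K(h, P) = (h*h + 0)² = (h² + 0)² = (h²)² = h⁴)
47791 - K(-107, s(k)) = 47791 - 1*(-107)⁴ = 47791 - 1*131079601 = 47791 - 131079601 = -131031810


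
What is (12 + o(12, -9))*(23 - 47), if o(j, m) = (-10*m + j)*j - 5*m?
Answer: -30744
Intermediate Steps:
o(j, m) = -5*m + j*(j - 10*m) (o(j, m) = (j - 10*m)*j - 5*m = j*(j - 10*m) - 5*m = -5*m + j*(j - 10*m))
(12 + o(12, -9))*(23 - 47) = (12 + (12² - 5*(-9) - 10*12*(-9)))*(23 - 47) = (12 + (144 + 45 + 1080))*(-24) = (12 + 1269)*(-24) = 1281*(-24) = -30744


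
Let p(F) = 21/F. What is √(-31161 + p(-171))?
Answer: 2*I*√25310622/57 ≈ 176.53*I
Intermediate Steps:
√(-31161 + p(-171)) = √(-31161 + 21/(-171)) = √(-31161 + 21*(-1/171)) = √(-31161 - 7/57) = √(-1776184/57) = 2*I*√25310622/57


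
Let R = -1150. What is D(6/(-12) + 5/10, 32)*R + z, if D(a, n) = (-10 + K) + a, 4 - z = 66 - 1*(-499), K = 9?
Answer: 589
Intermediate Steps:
z = -561 (z = 4 - (66 - 1*(-499)) = 4 - (66 + 499) = 4 - 1*565 = 4 - 565 = -561)
D(a, n) = -1 + a (D(a, n) = (-10 + 9) + a = -1 + a)
D(6/(-12) + 5/10, 32)*R + z = (-1 + (6/(-12) + 5/10))*(-1150) - 561 = (-1 + (6*(-1/12) + 5*(⅒)))*(-1150) - 561 = (-1 + (-½ + ½))*(-1150) - 561 = (-1 + 0)*(-1150) - 561 = -1*(-1150) - 561 = 1150 - 561 = 589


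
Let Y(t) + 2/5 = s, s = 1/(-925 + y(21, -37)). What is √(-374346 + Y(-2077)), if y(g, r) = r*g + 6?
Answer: I*√1682462462810/2120 ≈ 611.84*I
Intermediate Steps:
y(g, r) = 6 + g*r (y(g, r) = g*r + 6 = 6 + g*r)
s = -1/1696 (s = 1/(-925 + (6 + 21*(-37))) = 1/(-925 + (6 - 777)) = 1/(-925 - 771) = 1/(-1696) = -1/1696 ≈ -0.00058962)
Y(t) = -3397/8480 (Y(t) = -⅖ - 1/1696 = -3397/8480)
√(-374346 + Y(-2077)) = √(-374346 - 3397/8480) = √(-3174457477/8480) = I*√1682462462810/2120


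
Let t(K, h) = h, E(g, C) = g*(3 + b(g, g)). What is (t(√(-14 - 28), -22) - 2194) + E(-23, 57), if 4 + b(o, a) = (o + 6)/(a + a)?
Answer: -4403/2 ≈ -2201.5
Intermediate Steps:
b(o, a) = -4 + (6 + o)/(2*a) (b(o, a) = -4 + (o + 6)/(a + a) = -4 + (6 + o)/((2*a)) = -4 + (6 + o)*(1/(2*a)) = -4 + (6 + o)/(2*a))
E(g, C) = g*(3 + (6 - 7*g)/(2*g)) (E(g, C) = g*(3 + (6 + g - 8*g)/(2*g)) = g*(3 + (6 - 7*g)/(2*g)))
(t(√(-14 - 28), -22) - 2194) + E(-23, 57) = (-22 - 2194) + (3 - ½*(-23)) = -2216 + (3 + 23/2) = -2216 + 29/2 = -4403/2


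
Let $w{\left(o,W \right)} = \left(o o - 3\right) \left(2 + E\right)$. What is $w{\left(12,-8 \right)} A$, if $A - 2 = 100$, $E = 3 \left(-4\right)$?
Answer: $-143820$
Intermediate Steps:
$E = -12$
$A = 102$ ($A = 2 + 100 = 102$)
$w{\left(o,W \right)} = 30 - 10 o^{2}$ ($w{\left(o,W \right)} = \left(o o - 3\right) \left(2 - 12\right) = \left(o^{2} - 3\right) \left(-10\right) = \left(-3 + o^{2}\right) \left(-10\right) = 30 - 10 o^{2}$)
$w{\left(12,-8 \right)} A = \left(30 - 10 \cdot 12^{2}\right) 102 = \left(30 - 1440\right) 102 = \left(-1410\right) 102 = -143820$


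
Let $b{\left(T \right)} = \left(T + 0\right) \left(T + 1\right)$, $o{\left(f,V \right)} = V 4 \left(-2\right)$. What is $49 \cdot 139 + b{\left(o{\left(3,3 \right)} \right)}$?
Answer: $7363$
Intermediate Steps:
$o{\left(f,V \right)} = - 8 V$ ($o{\left(f,V \right)} = 4 V \left(-2\right) = - 8 V$)
$b{\left(T \right)} = T \left(1 + T\right)$
$49 \cdot 139 + b{\left(o{\left(3,3 \right)} \right)} = 49 \cdot 139 + \left(-8\right) 3 \left(1 - 24\right) = 6811 - 24 \left(1 - 24\right) = 6811 - -552 = 6811 + 552 = 7363$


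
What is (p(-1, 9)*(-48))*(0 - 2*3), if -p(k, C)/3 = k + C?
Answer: -6912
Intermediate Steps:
p(k, C) = -3*C - 3*k (p(k, C) = -3*(k + C) = -3*(C + k) = -3*C - 3*k)
(p(-1, 9)*(-48))*(0 - 2*3) = ((-3*9 - 3*(-1))*(-48))*(0 - 2*3) = ((-27 + 3)*(-48))*(0 - 6) = -24*(-48)*(-6) = 1152*(-6) = -6912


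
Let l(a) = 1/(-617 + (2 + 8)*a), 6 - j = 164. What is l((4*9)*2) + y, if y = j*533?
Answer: -8674041/103 ≈ -84214.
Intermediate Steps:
j = -158 (j = 6 - 1*164 = 6 - 164 = -158)
l(a) = 1/(-617 + 10*a)
y = -84214 (y = -158*533 = -84214)
l((4*9)*2) + y = 1/(-617 + 10*((4*9)*2)) - 84214 = 1/(-617 + 10*(36*2)) - 84214 = 1/(-617 + 10*72) - 84214 = 1/(-617 + 720) - 84214 = 1/103 - 84214 = -8674041/103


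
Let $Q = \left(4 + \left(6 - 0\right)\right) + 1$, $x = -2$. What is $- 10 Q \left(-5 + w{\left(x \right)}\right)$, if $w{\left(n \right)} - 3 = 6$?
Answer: $-440$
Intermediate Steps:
$Q = 11$ ($Q = \left(4 + \left(6 + 0\right)\right) + 1 = \left(4 + 6\right) + 1 = 10 + 1 = 11$)
$w{\left(n \right)} = 9$ ($w{\left(n \right)} = 3 + 6 = 9$)
$- 10 Q \left(-5 + w{\left(x \right)}\right) = \left(-10\right) 11 \left(-5 + 9\right) = \left(-110\right) 4 = -440$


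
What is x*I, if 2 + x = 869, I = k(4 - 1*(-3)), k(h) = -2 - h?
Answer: -7803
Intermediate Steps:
I = -9 (I = -2 - (4 - 1*(-3)) = -2 - (4 + 3) = -2 - 1*7 = -2 - 7 = -9)
x = 867 (x = -2 + 869 = 867)
x*I = 867*(-9) = -7803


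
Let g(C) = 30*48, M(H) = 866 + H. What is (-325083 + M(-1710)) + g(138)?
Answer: -324487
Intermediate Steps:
g(C) = 1440
(-325083 + M(-1710)) + g(138) = (-325083 + (866 - 1710)) + 1440 = (-325083 - 844) + 1440 = -325927 + 1440 = -324487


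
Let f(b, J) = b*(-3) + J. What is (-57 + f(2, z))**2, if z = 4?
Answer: 3481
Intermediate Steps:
f(b, J) = J - 3*b (f(b, J) = -3*b + J = J - 3*b)
(-57 + f(2, z))**2 = (-57 + (4 - 3*2))**2 = (-57 + (4 - 6))**2 = (-57 - 2)**2 = (-59)**2 = 3481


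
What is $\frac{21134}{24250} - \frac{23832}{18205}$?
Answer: $- \frac{58363}{133375} \approx -0.43759$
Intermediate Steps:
$\frac{21134}{24250} - \frac{23832}{18205} = 21134 \cdot \frac{1}{24250} - \frac{72}{55} = \frac{10567}{12125} - \frac{72}{55} = - \frac{58363}{133375}$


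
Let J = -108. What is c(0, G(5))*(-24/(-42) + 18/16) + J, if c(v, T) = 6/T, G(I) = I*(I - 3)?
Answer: -5991/56 ≈ -106.98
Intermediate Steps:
G(I) = I*(-3 + I)
c(0, G(5))*(-24/(-42) + 18/16) + J = (6/((5*(-3 + 5))))*(-24/(-42) + 18/16) - 108 = (6/((5*2)))*(-24*(-1/42) + 18*(1/16)) - 108 = (6/10)*(4/7 + 9/8) - 108 = (6*(1/10))*(95/56) - 108 = (3/5)*(95/56) - 108 = 57/56 - 108 = -5991/56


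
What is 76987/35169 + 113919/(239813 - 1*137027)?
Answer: 3973201031/1204960278 ≈ 3.2974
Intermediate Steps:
76987/35169 + 113919/(239813 - 1*137027) = 76987*(1/35169) + 113919/(239813 - 137027) = 76987/35169 + 113919/102786 = 76987/35169 + 113919*(1/102786) = 76987/35169 + 37973/34262 = 3973201031/1204960278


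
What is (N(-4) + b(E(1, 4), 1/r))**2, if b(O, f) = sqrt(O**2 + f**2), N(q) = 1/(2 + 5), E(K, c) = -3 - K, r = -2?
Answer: 3189/196 + sqrt(65)/7 ≈ 17.422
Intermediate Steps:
N(q) = 1/7
(N(-4) + b(E(1, 4), 1/r))**2 = (1/7 + sqrt((-3 - 1*1)**2 + (1/(-2))**2))**2 = (1/7 + sqrt((-3 - 1)**2 + (-1/2)**2))**2 = (1/7 + sqrt((-4)**2 + 1/4))**2 = (1/7 + sqrt(16 + 1/4))**2 = (1/7 + sqrt(65/4))**2 = (1/7 + sqrt(65)/2)**2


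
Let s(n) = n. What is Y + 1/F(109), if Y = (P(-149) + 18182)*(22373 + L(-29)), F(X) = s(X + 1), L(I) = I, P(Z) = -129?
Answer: 44371385521/110 ≈ 4.0338e+8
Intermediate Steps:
F(X) = 1 + X (F(X) = X + 1 = 1 + X)
Y = 403376232 (Y = (-129 + 18182)*(22373 - 29) = 18053*22344 = 403376232)
Y + 1/F(109) = 403376232 + 1/(1 + 109) = 403376232 + 1/110 = 44371385521/110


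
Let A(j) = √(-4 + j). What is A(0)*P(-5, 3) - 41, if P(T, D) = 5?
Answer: -41 + 10*I ≈ -41.0 + 10.0*I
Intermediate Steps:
A(0)*P(-5, 3) - 41 = √(-4 + 0)*5 - 41 = √(-4)*5 - 41 = (2*I)*5 - 41 = 10*I - 41 = -41 + 10*I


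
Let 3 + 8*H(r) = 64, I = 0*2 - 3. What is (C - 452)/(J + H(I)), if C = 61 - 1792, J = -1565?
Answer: 17464/12459 ≈ 1.4017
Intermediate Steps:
I = -3 (I = 0 - 3 = -3)
C = -1731
H(r) = 61/8 (H(r) = -3/8 + (⅛)*64 = -3/8 + 8 = 61/8)
(C - 452)/(J + H(I)) = (-1731 - 452)/(-1565 + 61/8) = -2183/(-12459/8) = -2183*(-8/12459) = 17464/12459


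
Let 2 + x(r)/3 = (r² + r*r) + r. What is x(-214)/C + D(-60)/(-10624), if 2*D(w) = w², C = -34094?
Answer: -185856567/22638416 ≈ -8.2098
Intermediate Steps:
D(w) = w²/2
x(r) = -6 + 3*r + 6*r² (x(r) = -6 + 3*((r² + r*r) + r) = -6 + 3*((r² + r²) + r) = -6 + 3*(2*r² + r) = -6 + 3*(r + 2*r²) = -6 + (3*r + 6*r²) = -6 + 3*r + 6*r²)
x(-214)/C + D(-60)/(-10624) = (-6 + 3*(-214) + 6*(-214)²)/(-34094) + ((½)*(-60)²)/(-10624) = (-6 - 642 + 6*45796)*(-1/34094) + ((½)*3600)*(-1/10624) = (-6 - 642 + 274776)*(-1/34094) + 1800*(-1/10624) = 274128*(-1/34094) - 225/1328 = -137064/17047 - 225/1328 = -185856567/22638416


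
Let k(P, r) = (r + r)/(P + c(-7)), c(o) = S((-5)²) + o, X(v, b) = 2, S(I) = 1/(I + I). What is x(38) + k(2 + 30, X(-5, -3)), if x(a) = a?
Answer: 47738/1251 ≈ 38.160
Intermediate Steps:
S(I) = 1/(2*I)
c(o) = 1/50 + o (c(o) = 1/(2*((-5)²)) + o = (½)/25 + o = (½)*(1/25) + o = 1/50 + o)
k(P, r) = 2*r/(-349/50 + P) (k(P, r) = (r + r)/(P + (1/50 - 7)) = (2*r)/(P - 349/50) = (2*r)/(-349/50 + P) = 2*r/(-349/50 + P))
x(38) + k(2 + 30, X(-5, -3)) = 38 + 100*2/(-349 + 50*(2 + 30)) = 38 + 100*2/(-349 + 50*32) = 38 + 100*2/(-349 + 1600) = 38 + 100*2/1251 = 38 + 100*2*(1/1251) = 38 + 200/1251 = 47738/1251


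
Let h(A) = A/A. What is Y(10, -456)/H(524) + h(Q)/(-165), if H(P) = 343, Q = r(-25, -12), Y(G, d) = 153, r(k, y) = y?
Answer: 24902/56595 ≈ 0.44000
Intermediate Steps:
Q = -12
h(A) = 1
Y(10, -456)/H(524) + h(Q)/(-165) = 153/343 + 1/(-165) = 153*(1/343) + 1*(-1/165) = 153/343 - 1/165 = 24902/56595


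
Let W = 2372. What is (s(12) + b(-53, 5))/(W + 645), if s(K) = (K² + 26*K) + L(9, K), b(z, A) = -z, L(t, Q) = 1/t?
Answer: 4582/27153 ≈ 0.16875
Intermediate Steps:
s(K) = ⅑ + K² + 26*K (s(K) = (K² + 26*K) + 1/9 = (K² + 26*K) + ⅑ = ⅑ + K² + 26*K)
(s(12) + b(-53, 5))/(W + 645) = ((⅑ + 12² + 26*12) - 1*(-53))/(2372 + 645) = ((⅑ + 144 + 312) + 53)/3017 = (4105/9 + 53)*(1/3017) = (4582/9)*(1/3017) = 4582/27153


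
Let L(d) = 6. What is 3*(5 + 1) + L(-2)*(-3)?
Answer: 0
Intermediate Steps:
3*(5 + 1) + L(-2)*(-3) = 3*(5 + 1) + 6*(-3) = 3*6 - 18 = 18 - 18 = 0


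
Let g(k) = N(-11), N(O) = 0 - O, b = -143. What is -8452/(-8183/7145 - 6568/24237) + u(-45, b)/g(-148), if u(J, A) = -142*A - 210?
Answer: 21029013644956/2697857041 ≈ 7794.7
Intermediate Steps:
N(O) = -O
u(J, A) = -210 - 142*A
g(k) = 11 (g(k) = -1*(-11) = 11)
-8452/(-8183/7145 - 6568/24237) + u(-45, b)/g(-148) = -8452/(-8183/7145 - 6568/24237) + (-210 - 142*(-143))/11 = -8452/(-8183*1/7145 - 6568*1/24237) + (-210 + 20306)*(1/11) = -8452/(-8183/7145 - 6568/24237) + 20096*(1/11) = -8452/(-245259731/173173365) + 20096/11 = -8452*(-173173365/245259731) + 20096/11 = 1463661280980/245259731 + 20096/11 = 21029013644956/2697857041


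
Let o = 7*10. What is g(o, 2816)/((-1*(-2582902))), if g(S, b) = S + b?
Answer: 1443/1291451 ≈ 0.0011173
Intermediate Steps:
o = 70
g(o, 2816)/((-1*(-2582902))) = (70 + 2816)/((-1*(-2582902))) = 2886/2582902 = 2886*(1/2582902) = 1443/1291451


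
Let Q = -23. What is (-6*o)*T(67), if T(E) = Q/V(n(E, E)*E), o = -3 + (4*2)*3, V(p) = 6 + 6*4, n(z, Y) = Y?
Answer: 483/5 ≈ 96.600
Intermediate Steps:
V(p) = 30 (V(p) = 6 + 24 = 30)
o = 21 (o = -3 + 8*3 = -3 + 24 = 21)
T(E) = -23/30
(-6*o)*T(67) = -6*21*(-23/30) = -126*(-23/30) = 483/5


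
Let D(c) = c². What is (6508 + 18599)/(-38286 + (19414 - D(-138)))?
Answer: -25107/37916 ≈ -0.66217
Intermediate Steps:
(6508 + 18599)/(-38286 + (19414 - D(-138))) = (6508 + 18599)/(-38286 + (19414 - 1*(-138)²)) = 25107/(-38286 + (19414 - 1*19044)) = 25107/(-38286 + (19414 - 19044)) = 25107/(-38286 + 370) = 25107/(-37916) = 25107*(-1/37916) = -25107/37916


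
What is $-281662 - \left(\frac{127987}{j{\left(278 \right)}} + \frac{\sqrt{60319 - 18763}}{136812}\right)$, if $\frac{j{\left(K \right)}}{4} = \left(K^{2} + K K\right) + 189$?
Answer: $- \frac{174356792523}{619028} - \frac{\sqrt{10389}}{68406} \approx -2.8166 \cdot 10^{5}$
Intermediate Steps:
$j{\left(K \right)} = 756 + 8 K^{2}$ ($j{\left(K \right)} = 4 \left(\left(K^{2} + K K\right) + 189\right) = 4 \left(\left(K^{2} + K^{2}\right) + 189\right) = 4 \left(2 K^{2} + 189\right) = 4 \left(189 + 2 K^{2}\right) = 756 + 8 K^{2}$)
$-281662 - \left(\frac{127987}{j{\left(278 \right)}} + \frac{\sqrt{60319 - 18763}}{136812}\right) = -281662 - \left(\frac{127987}{756 + 8 \cdot 278^{2}} + \frac{\sqrt{60319 - 18763}}{136812}\right) = -281662 - \left(\frac{127987}{756 + 8 \cdot 77284} + \sqrt{41556} \cdot \frac{1}{136812}\right) = -281662 - \left(\frac{127987}{756 + 618272} + 2 \sqrt{10389} \cdot \frac{1}{136812}\right) = -281662 - \left(\frac{127987}{619028} + \frac{\sqrt{10389}}{68406}\right) = - \frac{174356792523}{619028} - \frac{\sqrt{10389}}{68406}$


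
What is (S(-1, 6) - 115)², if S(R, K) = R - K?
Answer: 14884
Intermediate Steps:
(S(-1, 6) - 115)² = ((-1 - 1*6) - 115)² = ((-1 - 6) - 115)² = (-7 - 115)² = (-122)² = 14884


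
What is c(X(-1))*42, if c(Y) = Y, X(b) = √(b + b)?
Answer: 42*I*√2 ≈ 59.397*I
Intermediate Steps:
X(b) = √2*√b (X(b) = √(2*b) = √2*√b)
c(X(-1))*42 = (√2*√(-1))*42 = (√2*I)*42 = (I*√2)*42 = 42*I*√2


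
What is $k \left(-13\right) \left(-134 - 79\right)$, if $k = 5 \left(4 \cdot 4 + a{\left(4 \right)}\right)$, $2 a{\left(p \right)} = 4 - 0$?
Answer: $249210$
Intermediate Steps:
$a{\left(p \right)} = 2$ ($a{\left(p \right)} = \frac{4 - 0}{2} = \frac{4 + 0}{2} = \frac{1}{2} \cdot 4 = 2$)
$k = 90$ ($k = 5 \left(4 \cdot 4 + 2\right) = 5 \left(16 + 2\right) = 5 \cdot 18 = 90$)
$k \left(-13\right) \left(-134 - 79\right) = 90 \left(-13\right) \left(-134 - 79\right) = \left(-1170\right) \left(-213\right) = 249210$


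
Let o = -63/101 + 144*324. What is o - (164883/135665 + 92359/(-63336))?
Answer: 40489627529877667/867840322440 ≈ 46656.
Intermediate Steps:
o = 4712193/101 (o = -63*1/101 + 46656 = -63/101 + 46656 = 4712193/101 ≈ 46655.)
o - (164883/135665 + 92359/(-63336)) = 4712193/101 - (164883/135665 + 92359/(-63336)) = 4712193/101 - (164883*(1/135665) + 92359*(-1/63336)) = 4712193/101 - (164883/135665 - 92359/63336) = 4712193/101 - 1*(-2086854047/8592478440) = 4712193/101 + 2086854047/8592478440 = 40489627529877667/867840322440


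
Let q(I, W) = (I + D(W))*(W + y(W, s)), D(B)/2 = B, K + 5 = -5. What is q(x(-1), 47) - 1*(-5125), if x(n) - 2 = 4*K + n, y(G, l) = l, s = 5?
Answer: 7985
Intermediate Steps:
K = -10 (K = -5 - 5 = -10)
D(B) = 2*B
x(n) = -38 + n (x(n) = 2 + (4*(-10) + n) = 2 + (-40 + n) = -38 + n)
q(I, W) = (5 + W)*(I + 2*W) (q(I, W) = (I + 2*W)*(W + 5) = (I + 2*W)*(5 + W) = (5 + W)*(I + 2*W))
q(x(-1), 47) - 1*(-5125) = (2*47**2 + 5*(-38 - 1) + 10*47 + (-38 - 1)*47) - 1*(-5125) = (2*2209 + 5*(-39) + 470 - 39*47) + 5125 = (4418 - 195 + 470 - 1833) + 5125 = 2860 + 5125 = 7985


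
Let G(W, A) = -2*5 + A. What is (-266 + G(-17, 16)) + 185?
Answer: -75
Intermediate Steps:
G(W, A) = -10 + A
(-266 + G(-17, 16)) + 185 = (-266 + (-10 + 16)) + 185 = (-266 + 6) + 185 = -260 + 185 = -75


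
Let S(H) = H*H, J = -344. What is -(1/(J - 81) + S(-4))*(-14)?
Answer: 95186/425 ≈ 223.97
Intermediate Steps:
S(H) = H**2
-(1/(J - 81) + S(-4))*(-14) = -(1/(-344 - 81) + (-4)**2)*(-14) = -(1/(-425) + 16)*(-14) = -(-1/425 + 16)*(-14) = -6799*(-14)/425 = -1*(-95186/425) = 95186/425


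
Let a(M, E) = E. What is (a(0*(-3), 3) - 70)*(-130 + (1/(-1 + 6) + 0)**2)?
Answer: 217683/25 ≈ 8707.3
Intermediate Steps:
(a(0*(-3), 3) - 70)*(-130 + (1/(-1 + 6) + 0)**2) = (3 - 70)*(-130 + (1/(-1 + 6) + 0)**2) = -67*(-130 + (1/5 + 0)**2) = -67*(-130 + (1/5)**2) = -67*(-130 + 1/25) = -67*(-3249/25) = 217683/25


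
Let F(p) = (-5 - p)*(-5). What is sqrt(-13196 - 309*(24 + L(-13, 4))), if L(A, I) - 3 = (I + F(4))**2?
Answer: 2*I*sqrt(190862) ≈ 873.75*I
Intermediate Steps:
F(p) = 25 + 5*p
L(A, I) = 3 + (45 + I)**2 (L(A, I) = 3 + (I + (25 + 5*4))**2 = 3 + (I + (25 + 20))**2 = 3 + (I + 45)**2 = 3 + (45 + I)**2)
sqrt(-13196 - 309*(24 + L(-13, 4))) = sqrt(-13196 - 309*(24 + (3 + (45 + 4)**2))) = sqrt(-13196 - 309*(24 + (3 + 49**2))) = sqrt(-13196 - 309*(24 + (3 + 2401))) = sqrt(-13196 - 309*(24 + 2404)) = sqrt(-13196 - 309*2428) = sqrt(-13196 - 750252) = sqrt(-763448) = 2*I*sqrt(190862)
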